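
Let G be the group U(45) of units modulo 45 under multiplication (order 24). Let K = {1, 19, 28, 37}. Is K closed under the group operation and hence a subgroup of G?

Yes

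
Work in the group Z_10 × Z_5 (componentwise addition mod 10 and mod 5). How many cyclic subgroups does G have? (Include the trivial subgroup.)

Each element a generates a cyclic subgroup ⟨a⟩; distinct elements may generate the same one (a cyclic group of order d has φ(d) generators).
Cyclic subgroups by order — order 1: 1; order 2: 1; order 5: 6; order 10: 6.
Total: 14.

14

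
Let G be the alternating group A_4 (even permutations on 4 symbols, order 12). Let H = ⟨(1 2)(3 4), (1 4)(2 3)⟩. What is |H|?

4

|⟨(1 2)(3 4)⟩| = 2 and |⟨(1 4)(2 3)⟩| = 2, so |H| is a multiple of lcm(2, 2) = 2 and divides |G| = 12.
Closing under the operation: H = {e, (1 2)(3 4), (1 3)(2 4), (1 4)(2 3)}, so |H| = 4.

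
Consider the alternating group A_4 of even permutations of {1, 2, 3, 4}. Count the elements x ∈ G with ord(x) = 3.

8

The elements of order 3 are: (2 3 4), (2 4 3), (1 2 3), (1 2 4), (1 3 2), (1 3 4), (1 4 2), (1 4 3).
That's 8.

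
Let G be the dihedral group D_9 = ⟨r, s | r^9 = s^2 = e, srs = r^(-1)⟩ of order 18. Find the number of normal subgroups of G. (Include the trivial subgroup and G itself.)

G has 16 subgroups. Checking conjugation-invariance by order — order 1: 1/1 normal; order 2: 0/9 normal; order 3: 1/1 normal; order 6: 0/3 normal; order 9: 1/1 normal; order 18: 1/1 normal.
Total normal subgroups: 4.

4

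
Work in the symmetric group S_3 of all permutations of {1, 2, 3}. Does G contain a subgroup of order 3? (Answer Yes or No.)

Yes

3 | 6. A subgroup of order 3 is {e, (1 2 3), (1 3 2)}.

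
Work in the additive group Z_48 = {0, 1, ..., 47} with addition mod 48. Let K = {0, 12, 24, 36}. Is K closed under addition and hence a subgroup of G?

|K| = 4 divides |G| = 48, consistent with Lagrange.
K contains the identity, every element's inverse is in K, and K is closed under +: it is a subgroup.
In fact K = ⟨12⟩.

Yes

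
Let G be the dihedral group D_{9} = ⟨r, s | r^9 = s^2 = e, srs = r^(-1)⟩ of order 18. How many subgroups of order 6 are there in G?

|G| = 18 and 6 | 18, so subgroups of order 6 are possible by Lagrange.
The subgroups of order 6 are: {e, r^3, r^6, r^2s, r^5s, r^8s}; {e, r^3, r^6, s, r^3s, r^6s}; {e, r^3, r^6, rs, r^4s, r^7s}.
So G has 3 subgroups of order 6.

3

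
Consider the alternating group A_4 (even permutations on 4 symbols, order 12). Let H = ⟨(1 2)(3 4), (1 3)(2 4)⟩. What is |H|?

4

|⟨(1 2)(3 4)⟩| = 2 and |⟨(1 3)(2 4)⟩| = 2, so |H| is a multiple of lcm(2, 2) = 2 and divides |G| = 12.
Closing under the operation: H = {e, (1 2)(3 4), (1 3)(2 4), (1 4)(2 3)}, so |H| = 4.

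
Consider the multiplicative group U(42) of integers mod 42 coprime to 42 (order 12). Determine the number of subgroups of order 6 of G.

|G| = 12 and 6 | 12, so subgroups of order 6 are possible by Lagrange.
The subgroups of order 6 are: {1, 11, 23, 25, 29, 37}; {1, 13, 19, 25, 31, 37}; {1, 5, 17, 25, 37, 41}.
So G has 3 subgroups of order 6.

3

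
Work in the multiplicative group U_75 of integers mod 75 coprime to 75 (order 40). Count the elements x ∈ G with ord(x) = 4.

4

The elements of order 4 are: 7, 32, 43, 68.
That's 4.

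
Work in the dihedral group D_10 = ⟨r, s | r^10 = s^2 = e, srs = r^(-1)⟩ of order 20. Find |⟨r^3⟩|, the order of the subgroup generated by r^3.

10

Computing powers of r^3: the smallest k with (r^3)^k = e is k = 10.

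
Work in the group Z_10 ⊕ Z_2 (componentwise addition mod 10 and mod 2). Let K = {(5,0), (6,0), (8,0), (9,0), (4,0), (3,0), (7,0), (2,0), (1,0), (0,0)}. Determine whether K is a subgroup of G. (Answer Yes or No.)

Yes

|K| = 10 divides |G| = 20, consistent with Lagrange.
K contains the identity, every element's inverse is in K, and K is closed under +: it is a subgroup.
In fact K = ⟨(9,0)⟩.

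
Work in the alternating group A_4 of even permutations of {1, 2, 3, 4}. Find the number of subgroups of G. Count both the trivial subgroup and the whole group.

|G| = 12, so by Lagrange every subgroup order divides 12. Divisors: 1, 2, 3, 4, 6, 12.
Subgroups by order — order 1: 1; order 2: 3; order 3: 4; order 4: 1; order 6: 0; order 12: 1.
Total: 1 + 3 + 4 + 1 + 0 + 1 = 10.

10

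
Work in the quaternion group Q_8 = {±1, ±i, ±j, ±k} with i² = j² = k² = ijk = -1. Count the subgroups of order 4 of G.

|G| = 8 and 4 | 8, so subgroups of order 4 are possible by Lagrange.
The subgroups of order 4 are: {1, -1, i, -i}; {1, -1, j, -j}; {1, -1, k, -k}.
So G has 3 subgroups of order 4.

3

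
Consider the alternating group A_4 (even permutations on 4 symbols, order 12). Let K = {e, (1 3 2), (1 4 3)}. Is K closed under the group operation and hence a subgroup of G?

No

(1 4 3) ∈ K but its inverse (1 3 4) ∉ K, so K is not a subgroup.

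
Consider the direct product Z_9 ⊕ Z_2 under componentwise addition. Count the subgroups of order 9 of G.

|G| = 18 and 9 | 18, so subgroups of order 9 are possible by Lagrange.
The subgroups of order 9 are: {(0,0), (1,0), (2,0), (3,0), (4,0), (5,0), (6,0), (7,0), (8,0)}.
So G has 1 subgroup of order 9.

1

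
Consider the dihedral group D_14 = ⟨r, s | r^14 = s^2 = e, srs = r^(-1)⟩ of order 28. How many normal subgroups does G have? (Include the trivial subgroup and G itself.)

7

G has 28 subgroups. Checking conjugation-invariance by order — order 1: 1/1 normal; order 2: 1/15 normal; order 4: 0/7 normal; order 7: 1/1 normal; order 14: 3/3 normal; order 28: 1/1 normal.
Total normal subgroups: 7.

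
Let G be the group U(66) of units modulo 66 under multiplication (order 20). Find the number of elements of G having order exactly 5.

The elements of order 5 are: 25, 31, 37, 49.
That's 4.

4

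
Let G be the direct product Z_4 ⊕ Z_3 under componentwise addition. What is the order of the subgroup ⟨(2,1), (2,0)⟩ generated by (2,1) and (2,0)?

6

|⟨(2,1)⟩| = 6 and |⟨(2,0)⟩| = 2, so |H| is a multiple of lcm(6, 2) = 6 and divides |G| = 12.
Closing under the operation: H = {(0,0), (0,1), (0,2), (2,0), (2,1), (2,2)}, so |H| = 6.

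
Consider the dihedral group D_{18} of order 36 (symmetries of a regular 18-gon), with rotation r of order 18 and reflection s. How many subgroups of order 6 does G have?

|G| = 36 and 6 | 36, so subgroups of order 6 are possible by Lagrange.
The subgroups of order 6 are: {e, r^6, r^12, r^4s, r^10s, r^16s}; {e, r^6, r^12, r^5s, r^11s, r^17s}; {e, r^6, r^12, s, r^6s, r^12s}; {e, r^6, r^12, rs, r^7s, r^13s}; … (7 in all).
So G has 7 subgroups of order 6.

7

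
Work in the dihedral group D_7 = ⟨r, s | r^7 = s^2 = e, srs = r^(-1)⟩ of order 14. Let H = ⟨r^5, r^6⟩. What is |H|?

|⟨r^5⟩| = 7 and |⟨r^6⟩| = 7, so |H| is a multiple of lcm(7, 7) = 7 and divides |G| = 14.
Closing under the operation: H = {e, r, r^2, r^3, r^4, r^5, r^6}, so |H| = 7.

7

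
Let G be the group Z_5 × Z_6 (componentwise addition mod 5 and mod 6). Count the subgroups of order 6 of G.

|G| = 30 and 6 | 30, so subgroups of order 6 are possible by Lagrange.
The subgroups of order 6 are: {(0,0), (0,1), (0,2), (0,3), (0,4), (0,5)}.
So G has 1 subgroup of order 6.

1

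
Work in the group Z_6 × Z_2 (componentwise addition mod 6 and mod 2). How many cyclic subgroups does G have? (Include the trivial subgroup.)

A cyclic subgroup of order d is generated by each of its φ(d) elements of order d, so the cyclic subgroups of order d number (#elements of order d)/φ(d).
Cyclic subgroups by order — order 1: 1; order 2: 3; order 3: 1; order 6: 3.
Total: 8.

8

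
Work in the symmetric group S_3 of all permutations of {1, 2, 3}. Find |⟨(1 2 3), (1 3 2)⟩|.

|⟨(1 2 3)⟩| = 3 and |⟨(1 3 2)⟩| = 3, so |H| is a multiple of lcm(3, 3) = 3 and divides |G| = 6.
Closing under the operation: H = {e, (1 2 3), (1 3 2)}, so |H| = 3.

3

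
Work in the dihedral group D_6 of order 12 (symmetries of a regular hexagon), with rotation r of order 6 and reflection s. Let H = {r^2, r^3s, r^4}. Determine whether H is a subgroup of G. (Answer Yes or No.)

No

The identity e ∉ H, so H is not a subgroup.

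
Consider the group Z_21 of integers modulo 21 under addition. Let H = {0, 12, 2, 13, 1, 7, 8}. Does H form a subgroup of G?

1 ∈ H but its inverse 20 ∉ H, so H is not a subgroup.

No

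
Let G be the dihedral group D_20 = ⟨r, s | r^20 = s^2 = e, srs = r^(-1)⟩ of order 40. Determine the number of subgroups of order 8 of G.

5

|G| = 40 and 8 | 40, so subgroups of order 8 are possible by Lagrange.
The subgroups of order 8 are: {e, r^5, r^10, r^15, s, r^5s, r^10s, r^15s}; {e, r^5, r^10, r^15, rs, r^6s, r^11s, r^16s}; {e, r^5, r^10, r^15, r^2s, r^7s, r^12s, r^17s}; {e, r^5, r^10, r^15, r^3s, r^8s, r^13s, r^18s}; … (5 in all).
So G has 5 subgroups of order 8.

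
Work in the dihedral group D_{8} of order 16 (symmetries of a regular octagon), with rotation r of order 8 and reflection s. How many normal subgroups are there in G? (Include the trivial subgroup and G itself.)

7

G has 19 subgroups. Checking conjugation-invariance by order — order 1: 1/1 normal; order 2: 1/9 normal; order 4: 1/5 normal; order 8: 3/3 normal; order 16: 1/1 normal.
Total normal subgroups: 7.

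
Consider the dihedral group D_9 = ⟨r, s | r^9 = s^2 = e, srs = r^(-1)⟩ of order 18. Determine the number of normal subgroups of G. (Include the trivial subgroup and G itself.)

G has 16 subgroups. Checking conjugation-invariance by order — order 1: 1/1 normal; order 2: 0/9 normal; order 3: 1/1 normal; order 6: 0/3 normal; order 9: 1/1 normal; order 18: 1/1 normal.
Total normal subgroups: 4.

4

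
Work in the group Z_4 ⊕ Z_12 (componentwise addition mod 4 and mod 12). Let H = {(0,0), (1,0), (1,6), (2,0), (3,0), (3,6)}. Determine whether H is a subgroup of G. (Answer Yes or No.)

No

Closure fails: (3,0) + (3,6) = (2,6) ∉ H. So H is not a subgroup.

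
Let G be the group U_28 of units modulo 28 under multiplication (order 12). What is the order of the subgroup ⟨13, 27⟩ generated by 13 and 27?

4

|⟨13⟩| = 2 and |⟨27⟩| = 2, so |H| is a multiple of lcm(2, 2) = 2 and divides |G| = 12.
Closing under the operation: H = {1, 13, 15, 27}, so |H| = 4.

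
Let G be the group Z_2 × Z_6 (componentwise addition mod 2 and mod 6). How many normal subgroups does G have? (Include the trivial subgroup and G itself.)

10

G is abelian, so every subgroup is normal.
G has 10 subgroups in total, hence 10 normal subgroups.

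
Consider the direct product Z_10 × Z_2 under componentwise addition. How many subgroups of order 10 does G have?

|G| = 20 and 10 | 20, so subgroups of order 10 are possible by Lagrange.
The subgroups of order 10 are: {(0,0), (0,1), (2,0), (2,1), (4,0), (4,1), (6,0), (6,1), (8,0), (8,1)}; {(0,0), (1,0), (2,0), (3,0), (4,0), (5,0), (6,0), (7,0), (8,0), (9,0)}; {(0,0), (1,1), (2,0), (3,1), (4,0), (5,1), (6,0), (7,1), (8,0), (9,1)}.
So G has 3 subgroups of order 10.

3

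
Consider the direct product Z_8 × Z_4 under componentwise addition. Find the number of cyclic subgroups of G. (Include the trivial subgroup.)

Group the elements of G by the cyclic subgroup they generate; each cyclic subgroup of order d accounts for φ(d) elements.
Cyclic subgroups by order — order 1: 1; order 2: 3; order 4: 6; order 8: 4.
Total: 14.

14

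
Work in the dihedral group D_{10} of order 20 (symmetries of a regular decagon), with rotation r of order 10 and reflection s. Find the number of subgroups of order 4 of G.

5

|G| = 20 and 4 | 20, so subgroups of order 4 are possible by Lagrange.
The subgroups of order 4 are: {e, r^5, r^2s, r^7s}; {e, r^5, r^3s, r^8s}; {e, r^5, r^4s, r^9s}; {e, r^5, s, r^5s}; … (5 in all).
So G has 5 subgroups of order 4.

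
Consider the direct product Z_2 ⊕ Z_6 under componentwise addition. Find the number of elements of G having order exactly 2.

3

An element (a,b) has order lcm(ord(a), ord(b)); count pairs with lcm equal to 2.
Enumerating gives 3 such elements.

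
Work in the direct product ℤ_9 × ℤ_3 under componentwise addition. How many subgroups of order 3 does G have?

4

|G| = 27 and 3 | 27, so subgroups of order 3 are possible by Lagrange.
The subgroups of order 3 are: {(0,0), (0,1), (0,2)}; {(0,0), (3,0), (6,0)}; {(0,0), (3,1), (6,2)}; {(0,0), (3,2), (6,1)}.
So G has 4 subgroups of order 3.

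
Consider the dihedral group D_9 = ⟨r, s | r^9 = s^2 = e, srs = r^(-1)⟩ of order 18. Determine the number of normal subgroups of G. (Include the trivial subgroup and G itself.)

G has 16 subgroups. Checking conjugation-invariance by order — order 1: 1/1 normal; order 2: 0/9 normal; order 3: 1/1 normal; order 6: 0/3 normal; order 9: 1/1 normal; order 18: 1/1 normal.
Total normal subgroups: 4.

4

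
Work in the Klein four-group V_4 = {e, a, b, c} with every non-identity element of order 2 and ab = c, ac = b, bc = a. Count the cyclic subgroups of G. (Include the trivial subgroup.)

4

A cyclic subgroup of order d is generated by each of its φ(d) elements of order d, so the cyclic subgroups of order d number (#elements of order d)/φ(d).
Cyclic subgroups by order — order 1: 1; order 2: 3.
Total: 4.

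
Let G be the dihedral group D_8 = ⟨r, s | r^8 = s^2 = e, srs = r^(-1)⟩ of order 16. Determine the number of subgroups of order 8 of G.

|G| = 16 and 8 | 16, so subgroups of order 8 are possible by Lagrange.
The subgroups of order 8 are: {e, r, r^2, r^3, r^4, r^5, r^6, r^7}; {e, r^2, r^4, r^6, s, r^2s, r^4s, r^6s}; {e, r^2, r^4, r^6, rs, r^3s, r^5s, r^7s}.
So G has 3 subgroups of order 8.

3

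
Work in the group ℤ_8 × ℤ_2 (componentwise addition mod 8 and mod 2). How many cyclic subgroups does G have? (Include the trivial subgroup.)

8

Each element a generates a cyclic subgroup ⟨a⟩; distinct elements may generate the same one (a cyclic group of order d has φ(d) generators).
Cyclic subgroups by order — order 1: 1; order 2: 3; order 4: 2; order 8: 2.
Total: 8.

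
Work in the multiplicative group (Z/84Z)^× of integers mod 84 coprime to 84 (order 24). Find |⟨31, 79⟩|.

12

|⟨31⟩| = 6 and |⟨79⟩| = 6, so |H| is a multiple of lcm(6, 6) = 6 and divides |G| = 24.
Closing under the operation: H = {1, 13, 19, 25, 31, 37, 43, 55, 61, 67, 73, 79}, so |H| = 12.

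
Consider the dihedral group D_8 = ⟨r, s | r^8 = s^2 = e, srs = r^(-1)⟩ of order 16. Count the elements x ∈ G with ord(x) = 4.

The elements of order 4 are: r^2, r^6.
That's 2.

2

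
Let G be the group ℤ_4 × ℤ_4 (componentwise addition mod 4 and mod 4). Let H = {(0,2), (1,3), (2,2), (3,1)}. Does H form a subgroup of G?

No

The identity (0,0) ∉ H, so H is not a subgroup.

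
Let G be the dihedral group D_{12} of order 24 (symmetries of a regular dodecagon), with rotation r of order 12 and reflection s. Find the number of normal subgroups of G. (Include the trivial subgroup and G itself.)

9

G has 34 subgroups. Checking conjugation-invariance by order — order 1: 1/1 normal; order 2: 1/13 normal; order 3: 1/1 normal; order 4: 1/7 normal; order 6: 1/5 normal; order 8: 0/3 normal; order 12: 3/3 normal; order 24: 1/1 normal.
Total normal subgroups: 9.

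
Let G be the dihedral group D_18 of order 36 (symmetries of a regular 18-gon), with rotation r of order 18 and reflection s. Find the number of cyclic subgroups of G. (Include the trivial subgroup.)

A cyclic subgroup of order d is generated by each of its φ(d) elements of order d, so the cyclic subgroups of order d number (#elements of order d)/φ(d).
Cyclic subgroups by order — order 1: 1; order 2: 19; order 3: 1; order 6: 1; order 9: 1; order 18: 1.
Total: 24.

24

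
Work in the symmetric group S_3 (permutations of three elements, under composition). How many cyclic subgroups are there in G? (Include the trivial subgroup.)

Group the elements of G by the cyclic subgroup they generate; each cyclic subgroup of order d accounts for φ(d) elements.
Cyclic subgroups by order — order 1: 1; order 2: 3; order 3: 1.
Total: 5.

5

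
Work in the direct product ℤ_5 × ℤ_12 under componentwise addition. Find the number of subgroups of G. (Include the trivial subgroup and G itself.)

|G| = 60, so by Lagrange every subgroup order divides 60. Divisors: 1, 2, 3, 4, 5, 6, 10, 12, 15, 20, 30, 60.
Subgroups by order — order 1: 1; order 2: 1; order 3: 1; order 4: 1; order 5: 1; order 6: 1; order 10: 1; order 12: 1; order 15: 1; order 20: 1; order 30: 1; order 60: 1.
Total: 1 + 1 + 1 + 1 + 1 + 1 + 1 + 1 + 1 + 1 + 1 + 1 = 12.

12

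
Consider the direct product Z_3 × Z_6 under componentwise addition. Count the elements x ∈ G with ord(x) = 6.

An element (a,b) has order lcm(ord(a), ord(b)); count pairs with lcm equal to 6.
Enumerating gives 8 such elements.

8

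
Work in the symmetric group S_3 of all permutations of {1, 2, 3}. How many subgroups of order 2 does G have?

3

|G| = 6 and 2 | 6, so subgroups of order 2 are possible by Lagrange.
The subgroups of order 2 are: {e, (1 2)}; {e, (1 3)}; {e, (2 3)}.
So G has 3 subgroups of order 2.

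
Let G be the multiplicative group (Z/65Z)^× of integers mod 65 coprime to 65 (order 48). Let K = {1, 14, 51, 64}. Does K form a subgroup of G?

Yes

|K| = 4 divides |G| = 48, consistent with Lagrange.
K contains the identity, every element's inverse is in K, and K is closed under ·: it is a subgroup.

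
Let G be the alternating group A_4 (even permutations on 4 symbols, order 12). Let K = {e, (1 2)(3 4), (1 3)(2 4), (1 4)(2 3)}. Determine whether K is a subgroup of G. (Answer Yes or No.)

|K| = 4 divides |G| = 12, consistent with Lagrange.
K contains the identity, every element's inverse is in K, and K is closed under ∘: it is a subgroup.

Yes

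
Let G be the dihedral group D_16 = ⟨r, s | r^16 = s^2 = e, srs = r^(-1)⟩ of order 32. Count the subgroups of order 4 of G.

|G| = 32 and 4 | 32, so subgroups of order 4 are possible by Lagrange.
The subgroups of order 4 are: {e, r^8, r^2s, r^10s}; {e, r^8, r^3s, r^11s}; {e, r^4, r^8, r^12}; {e, r^8, r^4s, r^12s}; … (9 in all).
So G has 9 subgroups of order 4.

9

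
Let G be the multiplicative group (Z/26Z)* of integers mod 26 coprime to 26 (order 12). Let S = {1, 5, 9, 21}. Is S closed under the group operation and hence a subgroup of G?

No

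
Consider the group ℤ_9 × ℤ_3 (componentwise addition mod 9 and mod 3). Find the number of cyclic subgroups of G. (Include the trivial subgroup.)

8

Group the elements of G by the cyclic subgroup they generate; each cyclic subgroup of order d accounts for φ(d) elements.
Cyclic subgroups by order — order 1: 1; order 3: 4; order 9: 3.
Total: 8.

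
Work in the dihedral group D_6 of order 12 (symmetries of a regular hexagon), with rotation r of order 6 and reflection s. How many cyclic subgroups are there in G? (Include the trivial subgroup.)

A cyclic subgroup of order d is generated by each of its φ(d) elements of order d, so the cyclic subgroups of order d number (#elements of order d)/φ(d).
Cyclic subgroups by order — order 1: 1; order 2: 7; order 3: 1; order 6: 1.
Total: 10.

10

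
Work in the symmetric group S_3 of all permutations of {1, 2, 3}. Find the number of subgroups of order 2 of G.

|G| = 6 and 2 | 6, so subgroups of order 2 are possible by Lagrange.
The subgroups of order 2 are: {e, (1 2)}; {e, (1 3)}; {e, (2 3)}.
So G has 3 subgroups of order 2.

3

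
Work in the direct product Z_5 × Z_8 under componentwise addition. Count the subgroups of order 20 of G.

1

|G| = 40 and 20 | 40, so subgroups of order 20 are possible by Lagrange.
The subgroups of order 20 are: {(0,0), (0,2), (0,4), (0,6), (1,0), (1,2), (1,4), (1,6), (2,0), (2,2), (2,4), (2,6), (3,0), (3,2), (3,4), (3,6), (4,0), (4,2), (4,4), (4,6)}.
So G has 1 subgroup of order 20.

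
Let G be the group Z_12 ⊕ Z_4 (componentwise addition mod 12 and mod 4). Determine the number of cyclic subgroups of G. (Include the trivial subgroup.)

Each element a generates a cyclic subgroup ⟨a⟩; distinct elements may generate the same one (a cyclic group of order d has φ(d) generators).
Cyclic subgroups by order — order 1: 1; order 2: 3; order 3: 1; order 4: 6; order 6: 3; order 12: 6.
Total: 20.

20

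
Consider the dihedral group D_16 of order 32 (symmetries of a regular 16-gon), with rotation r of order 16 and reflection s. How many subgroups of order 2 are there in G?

|G| = 32 and 2 | 32, so subgroups of order 2 are possible by Lagrange.
The subgroups of order 2 are: {e, r^10s}; {e, r^11s}; {e, r^12s}; {e, r^13s}; … (17 in all).
So G has 17 subgroups of order 2.

17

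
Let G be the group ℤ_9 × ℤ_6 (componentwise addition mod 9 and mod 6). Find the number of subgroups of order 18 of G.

4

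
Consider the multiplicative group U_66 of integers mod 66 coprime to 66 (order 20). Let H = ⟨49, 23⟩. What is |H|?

|⟨49⟩| = 5 and |⟨23⟩| = 2, so |H| is a multiple of lcm(5, 2) = 10 and divides |G| = 20.
Closing under the operation: H = {1, 5, 23, 25, 31, 37, 47, 49, 53, 59}, so |H| = 10.

10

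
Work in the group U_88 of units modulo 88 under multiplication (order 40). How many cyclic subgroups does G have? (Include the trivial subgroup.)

A cyclic subgroup of order d is generated by each of its φ(d) elements of order d, so the cyclic subgroups of order d number (#elements of order d)/φ(d).
Cyclic subgroups by order — order 1: 1; order 2: 7; order 5: 1; order 10: 7.
Total: 16.

16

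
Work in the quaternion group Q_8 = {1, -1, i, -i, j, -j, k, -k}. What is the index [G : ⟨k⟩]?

2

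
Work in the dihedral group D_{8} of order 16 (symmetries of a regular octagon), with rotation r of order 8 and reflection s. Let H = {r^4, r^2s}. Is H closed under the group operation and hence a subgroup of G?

No

The identity e ∉ H, so H is not a subgroup.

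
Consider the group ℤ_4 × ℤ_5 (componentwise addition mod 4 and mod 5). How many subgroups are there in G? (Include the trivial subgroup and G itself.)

6

|G| = 20, so by Lagrange every subgroup order divides 20. Divisors: 1, 2, 4, 5, 10, 20.
Subgroups by order — order 1: 1; order 2: 1; order 4: 1; order 5: 1; order 10: 1; order 20: 1.
Total: 1 + 1 + 1 + 1 + 1 + 1 = 6.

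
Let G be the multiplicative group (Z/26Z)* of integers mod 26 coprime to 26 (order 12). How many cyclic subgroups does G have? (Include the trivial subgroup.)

Each element a generates a cyclic subgroup ⟨a⟩; distinct elements may generate the same one (a cyclic group of order d has φ(d) generators).
Cyclic subgroups by order — order 1: 1; order 2: 1; order 3: 1; order 4: 1; order 6: 1; order 12: 1.
Total: 6.

6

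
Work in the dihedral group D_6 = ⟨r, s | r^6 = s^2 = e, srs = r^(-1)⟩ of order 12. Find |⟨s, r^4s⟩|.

6

|⟨s⟩| = 2 and |⟨r^4s⟩| = 2, so |H| is a multiple of lcm(2, 2) = 2 and divides |G| = 12.
Closing under the operation: H = {e, r^2, r^4, s, r^2s, r^4s}, so |H| = 6.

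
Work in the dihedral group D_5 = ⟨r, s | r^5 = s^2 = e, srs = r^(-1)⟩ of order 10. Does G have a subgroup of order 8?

8 does not divide |G| = 10, so by Lagrange no subgroup of order 8 exists.

No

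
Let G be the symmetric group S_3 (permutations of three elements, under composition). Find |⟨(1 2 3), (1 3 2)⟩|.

|⟨(1 2 3)⟩| = 3 and |⟨(1 3 2)⟩| = 3, so |H| is a multiple of lcm(3, 3) = 3 and divides |G| = 6.
Closing under the operation: H = {e, (1 2 3), (1 3 2)}, so |H| = 3.

3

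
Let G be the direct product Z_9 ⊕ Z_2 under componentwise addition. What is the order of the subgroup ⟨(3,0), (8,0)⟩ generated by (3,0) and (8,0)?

|⟨(3,0)⟩| = 3 and |⟨(8,0)⟩| = 9, so |H| is a multiple of lcm(3, 9) = 9 and divides |G| = 18.
Closing under the operation: H = {(0,0), (1,0), (2,0), (3,0), (4,0), (5,0), (6,0), (7,0), (8,0)}, so |H| = 9.

9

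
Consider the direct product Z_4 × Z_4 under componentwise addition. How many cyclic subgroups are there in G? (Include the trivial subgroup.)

10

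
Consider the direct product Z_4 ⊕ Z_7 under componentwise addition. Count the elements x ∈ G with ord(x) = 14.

6

An element (a,b) has order lcm(ord(a), ord(b)); count pairs with lcm equal to 14.
Enumerating gives 6 such elements.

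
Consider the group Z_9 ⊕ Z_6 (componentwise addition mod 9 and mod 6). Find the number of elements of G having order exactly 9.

18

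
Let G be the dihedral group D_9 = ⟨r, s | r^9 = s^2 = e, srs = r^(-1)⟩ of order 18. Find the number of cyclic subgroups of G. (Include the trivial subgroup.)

12

Group the elements of G by the cyclic subgroup they generate; each cyclic subgroup of order d accounts for φ(d) elements.
Cyclic subgroups by order — order 1: 1; order 2: 9; order 3: 1; order 9: 1.
Total: 12.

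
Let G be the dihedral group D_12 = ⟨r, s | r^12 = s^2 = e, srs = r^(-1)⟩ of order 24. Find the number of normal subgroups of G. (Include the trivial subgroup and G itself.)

G has 34 subgroups. Checking conjugation-invariance by order — order 1: 1/1 normal; order 2: 1/13 normal; order 3: 1/1 normal; order 4: 1/7 normal; order 6: 1/5 normal; order 8: 0/3 normal; order 12: 3/3 normal; order 24: 1/1 normal.
Total normal subgroups: 9.

9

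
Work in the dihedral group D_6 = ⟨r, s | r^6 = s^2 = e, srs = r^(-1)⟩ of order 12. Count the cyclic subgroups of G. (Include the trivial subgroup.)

10

A cyclic subgroup of order d is generated by each of its φ(d) elements of order d, so the cyclic subgroups of order d number (#elements of order d)/φ(d).
Cyclic subgroups by order — order 1: 1; order 2: 7; order 3: 1; order 6: 1.
Total: 10.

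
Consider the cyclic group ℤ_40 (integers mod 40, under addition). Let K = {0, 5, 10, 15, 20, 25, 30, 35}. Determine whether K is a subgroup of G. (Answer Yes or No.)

Yes

|K| = 8 divides |G| = 40, consistent with Lagrange.
K contains the identity, every element's inverse is in K, and K is closed under +: it is a subgroup.
In fact K = ⟨35⟩.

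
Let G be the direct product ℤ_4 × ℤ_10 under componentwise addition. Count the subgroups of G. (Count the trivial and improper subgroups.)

16

|G| = 40, so by Lagrange every subgroup order divides 40. Divisors: 1, 2, 4, 5, 8, 10, 20, 40.
Subgroups by order — order 1: 1; order 2: 3; order 4: 3; order 5: 1; order 8: 1; order 10: 3; order 20: 3; order 40: 1.
Total: 1 + 3 + 3 + 1 + 1 + 3 + 3 + 1 = 16.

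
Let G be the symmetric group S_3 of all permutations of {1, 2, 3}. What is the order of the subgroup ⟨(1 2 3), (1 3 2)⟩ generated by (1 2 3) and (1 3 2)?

3

|⟨(1 2 3)⟩| = 3 and |⟨(1 3 2)⟩| = 3, so |H| is a multiple of lcm(3, 3) = 3 and divides |G| = 6.
Closing under the operation: H = {e, (1 2 3), (1 3 2)}, so |H| = 3.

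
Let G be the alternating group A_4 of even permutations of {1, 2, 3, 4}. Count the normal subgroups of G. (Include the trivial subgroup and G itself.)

3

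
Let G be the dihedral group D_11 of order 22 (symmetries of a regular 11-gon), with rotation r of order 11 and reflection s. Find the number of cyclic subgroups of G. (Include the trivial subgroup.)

13

Each element a generates a cyclic subgroup ⟨a⟩; distinct elements may generate the same one (a cyclic group of order d has φ(d) generators).
Cyclic subgroups by order — order 1: 1; order 2: 11; order 11: 1.
Total: 13.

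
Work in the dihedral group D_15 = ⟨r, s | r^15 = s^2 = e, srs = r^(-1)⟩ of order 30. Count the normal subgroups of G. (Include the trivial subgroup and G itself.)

G has 28 subgroups. Checking conjugation-invariance by order — order 1: 1/1 normal; order 2: 0/15 normal; order 3: 1/1 normal; order 5: 1/1 normal; order 6: 0/5 normal; order 10: 0/3 normal; order 15: 1/1 normal; order 30: 1/1 normal.
Total normal subgroups: 5.

5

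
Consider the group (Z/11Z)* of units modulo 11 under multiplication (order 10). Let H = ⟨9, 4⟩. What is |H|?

|⟨9⟩| = 5 and |⟨4⟩| = 5, so |H| is a multiple of lcm(5, 5) = 5 and divides |G| = 10.
Closing under the operation: H = {1, 3, 4, 5, 9}, so |H| = 5.

5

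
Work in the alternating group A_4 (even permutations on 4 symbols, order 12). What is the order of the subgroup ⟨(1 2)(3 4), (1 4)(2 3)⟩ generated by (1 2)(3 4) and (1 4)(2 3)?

|⟨(1 2)(3 4)⟩| = 2 and |⟨(1 4)(2 3)⟩| = 2, so |H| is a multiple of lcm(2, 2) = 2 and divides |G| = 12.
Closing under the operation: H = {e, (1 2)(3 4), (1 3)(2 4), (1 4)(2 3)}, so |H| = 4.

4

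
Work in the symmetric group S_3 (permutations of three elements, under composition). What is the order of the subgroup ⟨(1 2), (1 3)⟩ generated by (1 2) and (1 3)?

6

|⟨(1 2)⟩| = 2 and |⟨(1 3)⟩| = 2, so |H| is a multiple of lcm(2, 2) = 2 and divides |G| = 6.
Closing {(1 2), (1 3)} under the group operation gives all of G, so |H| = 6.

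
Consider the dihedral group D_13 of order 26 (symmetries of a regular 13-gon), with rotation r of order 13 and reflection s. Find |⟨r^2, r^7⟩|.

13

|⟨r^2⟩| = 13 and |⟨r^7⟩| = 13, so |H| is a multiple of lcm(13, 13) = 13 and divides |G| = 26.
Closing under the operation: H = {e, r, r^2, r^3, r^4, r^5, r^6, r^7, r^8, r^9, r^10, r^11, r^12}, so |H| = 13.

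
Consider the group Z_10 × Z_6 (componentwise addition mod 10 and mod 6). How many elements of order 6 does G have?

An element (a,b) has order lcm(ord(a), ord(b)); count pairs with lcm equal to 6.
Enumerating gives 6 such elements.

6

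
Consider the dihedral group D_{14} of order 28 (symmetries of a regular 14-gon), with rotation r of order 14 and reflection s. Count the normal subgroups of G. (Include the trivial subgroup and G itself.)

7

G has 28 subgroups. Checking conjugation-invariance by order — order 1: 1/1 normal; order 2: 1/15 normal; order 4: 0/7 normal; order 7: 1/1 normal; order 14: 3/3 normal; order 28: 1/1 normal.
Total normal subgroups: 7.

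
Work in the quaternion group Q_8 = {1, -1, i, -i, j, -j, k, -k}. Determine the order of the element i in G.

Computing powers of i: the smallest k with (i)^k = e is k = 4.

4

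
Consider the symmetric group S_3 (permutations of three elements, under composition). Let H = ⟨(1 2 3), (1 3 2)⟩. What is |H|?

|⟨(1 2 3)⟩| = 3 and |⟨(1 3 2)⟩| = 3, so |H| is a multiple of lcm(3, 3) = 3 and divides |G| = 6.
Closing under the operation: H = {e, (1 2 3), (1 3 2)}, so |H| = 3.

3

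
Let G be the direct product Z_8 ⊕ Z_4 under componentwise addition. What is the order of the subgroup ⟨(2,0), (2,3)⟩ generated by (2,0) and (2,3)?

|⟨(2,0)⟩| = 4 and |⟨(2,3)⟩| = 4, so |H| is a multiple of lcm(4, 4) = 4 and divides |G| = 32.
Closing under the operation: H = {(0,0), (0,1), (0,2), (0,3), (2,0), (2,1), (2,2), (2,3), (4,0), (4,1), (4,2), (4,3), (6,0), (6,1), (6,2), (6,3)}, so |H| = 16.

16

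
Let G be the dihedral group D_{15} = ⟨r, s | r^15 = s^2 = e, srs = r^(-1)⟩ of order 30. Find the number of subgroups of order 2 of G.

15

|G| = 30 and 2 | 30, so subgroups of order 2 are possible by Lagrange.
The subgroups of order 2 are: {e, r^10s}; {e, r^11s}; {e, r^12s}; {e, r^13s}; … (15 in all).
So G has 15 subgroups of order 2.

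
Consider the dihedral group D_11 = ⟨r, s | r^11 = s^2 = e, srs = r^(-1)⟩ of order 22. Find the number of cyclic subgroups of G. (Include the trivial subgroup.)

13

Group the elements of G by the cyclic subgroup they generate; each cyclic subgroup of order d accounts for φ(d) elements.
Cyclic subgroups by order — order 1: 1; order 2: 11; order 11: 1.
Total: 13.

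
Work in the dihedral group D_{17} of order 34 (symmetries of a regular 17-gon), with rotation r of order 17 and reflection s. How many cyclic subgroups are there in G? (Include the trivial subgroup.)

A cyclic subgroup of order d is generated by each of its φ(d) elements of order d, so the cyclic subgroups of order d number (#elements of order d)/φ(d).
Cyclic subgroups by order — order 1: 1; order 2: 17; order 17: 1.
Total: 19.

19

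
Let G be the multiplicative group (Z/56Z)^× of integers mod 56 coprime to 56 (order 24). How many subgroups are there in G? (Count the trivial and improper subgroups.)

|G| = 24, so by Lagrange every subgroup order divides 24. Divisors: 1, 2, 3, 4, 6, 8, 12, 24.
Subgroups by order — order 1: 1; order 2: 7; order 3: 1; order 4: 7; order 6: 7; order 8: 1; order 12: 7; order 24: 1.
Total: 1 + 7 + 1 + 7 + 7 + 1 + 7 + 1 = 32.

32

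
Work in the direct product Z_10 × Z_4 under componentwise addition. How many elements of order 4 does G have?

An element (a,b) has order lcm(ord(a), ord(b)); count pairs with lcm equal to 4.
Enumerating gives 4 such elements.

4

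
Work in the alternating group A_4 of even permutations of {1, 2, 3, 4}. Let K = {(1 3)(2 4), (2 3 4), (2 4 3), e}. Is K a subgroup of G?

Closure fails: (2 4 3) ∘ (1 3)(2 4) = (1 2 3) ∉ K. So K is not a subgroup.

No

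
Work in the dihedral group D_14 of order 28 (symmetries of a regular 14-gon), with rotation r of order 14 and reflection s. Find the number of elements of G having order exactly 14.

The elements of order 14 are: r, r^3, r^5, r^9, r^11, r^13.
That's 6.

6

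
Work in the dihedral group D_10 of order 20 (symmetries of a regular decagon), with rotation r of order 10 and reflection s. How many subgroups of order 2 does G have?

11

|G| = 20 and 2 | 20, so subgroups of order 2 are possible by Lagrange.
The subgroups of order 2 are: {e, r^2s}; {e, r^3s}; {e, r^4s}; {e, r^5}; … (11 in all).
So G has 11 subgroups of order 2.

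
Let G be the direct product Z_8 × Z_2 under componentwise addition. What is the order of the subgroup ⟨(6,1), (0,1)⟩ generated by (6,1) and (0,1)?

8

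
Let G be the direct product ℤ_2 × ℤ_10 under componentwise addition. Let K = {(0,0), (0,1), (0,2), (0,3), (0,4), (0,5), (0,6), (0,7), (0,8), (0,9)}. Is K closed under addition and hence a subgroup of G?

Yes

|K| = 10 divides |G| = 20, consistent with Lagrange.
K contains the identity, every element's inverse is in K, and K is closed under +: it is a subgroup.
In fact K = ⟨(0,1)⟩.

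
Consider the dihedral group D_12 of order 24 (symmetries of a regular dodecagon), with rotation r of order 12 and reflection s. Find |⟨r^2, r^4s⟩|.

|⟨r^2⟩| = 6 and |⟨r^4s⟩| = 2, so |H| is a multiple of lcm(6, 2) = 6 and divides |G| = 24.
Closing under the operation: H = {e, r^2, r^4, r^6, r^8, r^10, s, r^2s, r^4s, r^6s, r^8s, r^10s}, so |H| = 12.

12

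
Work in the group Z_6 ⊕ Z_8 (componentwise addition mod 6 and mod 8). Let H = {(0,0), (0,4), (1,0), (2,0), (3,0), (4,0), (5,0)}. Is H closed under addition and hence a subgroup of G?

|H| = 7 does not divide |G| = 48, so by Lagrange H is not a subgroup.

No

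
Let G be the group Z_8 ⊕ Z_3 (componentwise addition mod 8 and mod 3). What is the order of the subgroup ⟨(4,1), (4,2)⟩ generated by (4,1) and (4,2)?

6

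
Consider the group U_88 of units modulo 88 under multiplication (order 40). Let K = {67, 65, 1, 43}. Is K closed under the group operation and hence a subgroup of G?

|K| = 4 divides |G| = 40, consistent with Lagrange.
K contains the identity, every element's inverse is in K, and K is closed under ·: it is a subgroup.

Yes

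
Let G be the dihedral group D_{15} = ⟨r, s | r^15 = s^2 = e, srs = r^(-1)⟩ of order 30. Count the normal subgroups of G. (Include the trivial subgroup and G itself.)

G has 28 subgroups. Checking conjugation-invariance by order — order 1: 1/1 normal; order 2: 0/15 normal; order 3: 1/1 normal; order 5: 1/1 normal; order 6: 0/5 normal; order 10: 0/3 normal; order 15: 1/1 normal; order 30: 1/1 normal.
Total normal subgroups: 5.

5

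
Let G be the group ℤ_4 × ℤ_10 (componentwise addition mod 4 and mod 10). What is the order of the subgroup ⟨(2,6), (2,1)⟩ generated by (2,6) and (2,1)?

20

|⟨(2,6)⟩| = 10 and |⟨(2,1)⟩| = 10, so |H| is a multiple of lcm(10, 10) = 10 and divides |G| = 40.
Closing under the operation: H = {(0,0), (0,1), (0,2), (0,3), (0,4), (0,5), (0,6), (0,7), (0,8), (0,9), (2,0), (2,1), (2,2), (2,3), (2,4), (2,5), (2,6), (2,7), (2,8), (2,9)}, so |H| = 20.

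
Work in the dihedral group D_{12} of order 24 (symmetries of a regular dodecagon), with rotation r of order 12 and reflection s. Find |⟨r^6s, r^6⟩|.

4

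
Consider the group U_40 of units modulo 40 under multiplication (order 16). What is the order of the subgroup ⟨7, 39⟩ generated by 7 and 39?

|⟨7⟩| = 4 and |⟨39⟩| = 2, so |H| is a multiple of lcm(4, 2) = 4 and divides |G| = 16.
Closing under the operation: H = {1, 7, 9, 17, 23, 31, 33, 39}, so |H| = 8.

8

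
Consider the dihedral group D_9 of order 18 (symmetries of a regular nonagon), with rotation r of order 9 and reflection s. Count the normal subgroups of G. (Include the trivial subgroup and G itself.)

4

G has 16 subgroups. Checking conjugation-invariance by order — order 1: 1/1 normal; order 2: 0/9 normal; order 3: 1/1 normal; order 6: 0/3 normal; order 9: 1/1 normal; order 18: 1/1 normal.
Total normal subgroups: 4.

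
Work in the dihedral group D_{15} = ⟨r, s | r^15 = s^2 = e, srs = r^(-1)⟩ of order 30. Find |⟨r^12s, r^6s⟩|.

|⟨r^12s⟩| = 2 and |⟨r^6s⟩| = 2, so |H| is a multiple of lcm(2, 2) = 2 and divides |G| = 30.
Closing under the operation: H = {e, r^3, r^6, r^9, r^12, s, r^3s, r^6s, r^9s, r^12s}, so |H| = 10.

10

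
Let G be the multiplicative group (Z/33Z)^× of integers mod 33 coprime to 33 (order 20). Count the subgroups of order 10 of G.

|G| = 20 and 10 | 20, so subgroups of order 10 are possible by Lagrange.
The subgroups of order 10 are: {1, 4, 7, 10, 13, 16, 19, 25, 28, 31}; {1, 4, 5, 14, 16, 20, 23, 25, 26, 31}; {1, 2, 4, 8, 16, 17, 25, 29, 31, 32}.
So G has 3 subgroups of order 10.

3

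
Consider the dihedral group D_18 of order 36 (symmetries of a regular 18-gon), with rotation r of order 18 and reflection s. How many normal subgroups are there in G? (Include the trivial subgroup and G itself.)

G has 45 subgroups. Checking conjugation-invariance by order — order 1: 1/1 normal; order 2: 1/19 normal; order 3: 1/1 normal; order 4: 0/9 normal; order 6: 1/7 normal; order 9: 1/1 normal; order 12: 0/3 normal; order 18: 3/3 normal; order 36: 1/1 normal.
Total normal subgroups: 9.

9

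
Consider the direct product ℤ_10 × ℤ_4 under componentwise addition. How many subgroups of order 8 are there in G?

|G| = 40 and 8 | 40, so subgroups of order 8 are possible by Lagrange.
The subgroups of order 8 are: {(0,0), (0,1), (0,2), (0,3), (5,0), (5,1), (5,2), (5,3)}.
So G has 1 subgroup of order 8.

1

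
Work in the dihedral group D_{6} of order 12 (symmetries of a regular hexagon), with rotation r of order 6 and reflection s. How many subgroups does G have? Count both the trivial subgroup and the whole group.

16

|G| = 12, so by Lagrange every subgroup order divides 12. Divisors: 1, 2, 3, 4, 6, 12.
Subgroups by order — order 1: 1; order 2: 7; order 3: 1; order 4: 3; order 6: 3; order 12: 1.
Total: 1 + 7 + 1 + 3 + 3 + 1 = 16.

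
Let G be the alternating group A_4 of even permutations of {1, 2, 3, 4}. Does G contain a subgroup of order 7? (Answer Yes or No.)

7 does not divide |G| = 12, so by Lagrange no subgroup of order 7 exists.

No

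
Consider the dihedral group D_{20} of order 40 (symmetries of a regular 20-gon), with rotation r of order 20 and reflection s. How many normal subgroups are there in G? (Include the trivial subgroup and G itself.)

G has 48 subgroups. Checking conjugation-invariance by order — order 1: 1/1 normal; order 2: 1/21 normal; order 4: 1/11 normal; order 5: 1/1 normal; order 8: 0/5 normal; order 10: 1/5 normal; order 20: 3/3 normal; order 40: 1/1 normal.
Total normal subgroups: 9.

9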